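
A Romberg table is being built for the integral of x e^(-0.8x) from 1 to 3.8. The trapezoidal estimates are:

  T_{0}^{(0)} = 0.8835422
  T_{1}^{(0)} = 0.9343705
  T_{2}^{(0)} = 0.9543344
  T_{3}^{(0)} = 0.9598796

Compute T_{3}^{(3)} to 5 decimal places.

0.96178

Richardson extrapolation on the trapezoidal column (denominator 4−1=3):
T_{1}^{(1)} = (4·0.9343705 − 0.8835422) / 3 = 0.9513133
T_{2}^{(1)} = 0.9543344 + (0.9543344 − 0.9343705)/3 = 0.9609890
T_{3}^{(1)} = (4·0.9598796 − 0.9543344) / 3 = 0.9617280
T_{2}^{(2)} = (16·0.9609890 − 0.9513133) / 15 = 0.9616340
T_{3}^{(2)} = (16·0.9617280 − 0.9609890) / 15 = 0.9617773
T_{3}^{(3)} = (64·0.9617773 − 0.9616340) / 63 = 0.9617796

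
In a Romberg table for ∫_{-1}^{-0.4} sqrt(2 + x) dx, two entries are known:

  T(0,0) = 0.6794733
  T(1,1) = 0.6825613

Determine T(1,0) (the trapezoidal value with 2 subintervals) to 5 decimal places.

0.68179

From T(1,1) = (4·T(1,0) − T(0,0))/3, solve for T(1,0):
4·T(1,0) = 3·0.6825613 + 0.6794733 = 2.7271572
T(1,0) = 0.6817893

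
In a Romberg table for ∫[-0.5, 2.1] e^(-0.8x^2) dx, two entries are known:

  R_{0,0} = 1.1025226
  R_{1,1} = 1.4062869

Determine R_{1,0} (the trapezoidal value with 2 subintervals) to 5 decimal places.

From R_{1,1} = (4·R_{1,0} − R_{0,0})/3, solve for R_{1,0}:
4·R_{1,0} = 3·1.4062869 + 1.1025226 = 5.3213833
R_{1,0} = 1.3303458

1.33035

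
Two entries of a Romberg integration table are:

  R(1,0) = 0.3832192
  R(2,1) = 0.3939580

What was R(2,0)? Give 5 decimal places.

From R(2,1) = (4·R(2,0) − R(1,0))/3, solve for R(2,0):
4·R(2,0) = 3·0.3939580 + 0.3832192 = 1.5650932
R(2,0) = 0.3912733

0.39127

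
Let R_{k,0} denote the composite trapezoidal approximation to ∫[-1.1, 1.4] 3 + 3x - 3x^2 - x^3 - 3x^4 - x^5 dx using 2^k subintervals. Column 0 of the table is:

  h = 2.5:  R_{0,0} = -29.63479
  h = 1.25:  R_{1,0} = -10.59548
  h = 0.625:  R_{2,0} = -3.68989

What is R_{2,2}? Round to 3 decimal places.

-1.197

Richardson extrapolation on the trapezoidal column (denominator 4−1=3):
R_{1,1} = (4·(-10.59548) − (-29.63479)) / 3 = -4.24904
R_{2,1} = -3.68989 + (-3.68989 − (-10.59548))/3 = -1.38803
R_{2,2} = -1.38803 + (-1.38803 − (-4.24904))/15 = -1.19730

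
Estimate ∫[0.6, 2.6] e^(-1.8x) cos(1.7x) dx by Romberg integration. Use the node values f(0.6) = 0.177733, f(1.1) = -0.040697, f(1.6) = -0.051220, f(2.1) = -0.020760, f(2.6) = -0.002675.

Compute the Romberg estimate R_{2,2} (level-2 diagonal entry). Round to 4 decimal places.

R_{0,0} (trapezoid, 1 panel, h=2.0000): 0.175058
R_{1,0} (trapezoid, 2 panels, h=1.0000): 0.036309
R_{2,0} (trapezoid, 4 panels, h=0.5000): -0.012574
R_{1,1} = 0.036309 + (0.036309 − 0.175058)/3 = -0.009941
R_{2,1} = -0.012574 + (-0.012574 − 0.036309)/3 = -0.028868
R_{2,2} = -0.028868 + (-0.028868 − (-0.009941))/15 = -0.030130

-0.0301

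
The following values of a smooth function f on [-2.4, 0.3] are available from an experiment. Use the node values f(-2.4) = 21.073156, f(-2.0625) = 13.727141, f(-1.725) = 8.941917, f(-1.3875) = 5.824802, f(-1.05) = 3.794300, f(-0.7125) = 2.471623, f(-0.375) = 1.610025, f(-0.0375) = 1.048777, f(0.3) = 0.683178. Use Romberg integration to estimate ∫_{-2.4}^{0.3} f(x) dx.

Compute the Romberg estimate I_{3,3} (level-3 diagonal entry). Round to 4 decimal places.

16.0551

I_{0,0} (trapezoid, 1 panel, h=2.7000): 29.371051
I_{1,0} (trapezoid, 2 panels, h=1.3500): 19.807830
I_{2,0} (trapezoid, 4 panels, h=0.6750): 17.026476
I_{3,0} (trapezoid, 8 panels, h=0.3375): 16.300154
I_{1,1} = 19.807830 + (19.807830 − 29.371051)/3 = 16.620090
I_{2,1} = 17.026476 + (17.026476 − 19.807830)/3 = 16.099358
I_{3,1} = 16.300154 + (16.300154 − 17.026476)/3 = 16.058047
I_{2,2} = 16.099358 + (16.099358 − 16.620090)/15 = 16.064643
I_{3,2} = 16.058047 + (16.058047 − 16.099358)/15 = 16.055293
I_{3,3} = 16.055293 + (16.055293 − 16.064643)/63 = 16.055145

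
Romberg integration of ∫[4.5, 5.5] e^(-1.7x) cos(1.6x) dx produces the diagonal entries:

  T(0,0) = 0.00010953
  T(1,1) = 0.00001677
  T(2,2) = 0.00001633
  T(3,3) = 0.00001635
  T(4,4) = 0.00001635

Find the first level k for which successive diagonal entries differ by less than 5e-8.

k = 3

|T(1,1) − T(0,0)| = 0.00009276 ≥ 5e-8
|T(2,2) − T(1,1)| = 0.00000044 ≥ 5e-8
|T(3,3) − T(2,2)| = 0.00000002 < 5e-8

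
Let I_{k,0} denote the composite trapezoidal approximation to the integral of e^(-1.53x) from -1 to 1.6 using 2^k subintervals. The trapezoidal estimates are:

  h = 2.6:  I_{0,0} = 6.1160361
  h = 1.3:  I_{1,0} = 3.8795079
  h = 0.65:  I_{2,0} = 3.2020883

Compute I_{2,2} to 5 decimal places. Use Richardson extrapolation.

Richardson extrapolation on the trapezoidal column (denominator 4−1=3):
I_{1,1} = 3.8795079 + (3.8795079 − 6.1160361)/3 = 3.1339985
I_{2,1} = 3.2020883 + (3.2020883 − 3.8795079)/3 = 2.9762818
I_{2,2} = 2.9762818 + (2.9762818 − 3.1339985)/15 = 2.9657674

2.96577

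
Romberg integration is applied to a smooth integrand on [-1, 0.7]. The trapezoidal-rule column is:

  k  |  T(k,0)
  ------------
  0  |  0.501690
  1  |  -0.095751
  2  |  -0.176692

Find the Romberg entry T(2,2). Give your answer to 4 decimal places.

-0.1976

Richardson extrapolation on the trapezoidal column (denominator 4−1=3):
T(1,1) = (4·(-0.095751) − 0.501690) / 3 = -0.294898
T(2,1) = (4·(-0.176692) − (-0.095751)) / 3 = -0.203672
T(2,2) = -0.203672 + (-0.203672 − (-0.294898))/15 = -0.197590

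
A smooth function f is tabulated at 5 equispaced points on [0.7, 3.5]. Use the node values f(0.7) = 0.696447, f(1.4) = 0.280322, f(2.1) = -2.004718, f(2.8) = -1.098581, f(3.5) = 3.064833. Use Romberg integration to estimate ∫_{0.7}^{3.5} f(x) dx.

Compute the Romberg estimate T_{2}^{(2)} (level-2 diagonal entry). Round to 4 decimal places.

-0.7439

T_{0}^{(0)} (trapezoid, 1 panel, h=2.8000): 5.265792
T_{1}^{(0)} (trapezoid, 2 panels, h=1.4000): -0.173709
T_{2}^{(0)} (trapezoid, 4 panels, h=0.7000): -0.659636
T_{1}^{(1)} = -0.173709 + (-0.173709 − 5.265792)/3 = -1.986876
T_{2}^{(1)} = -0.659636 + (-0.659636 − (-0.173709))/3 = -0.821612
T_{2}^{(2)} = -0.821612 + (-0.821612 − (-1.986876))/15 = -0.743928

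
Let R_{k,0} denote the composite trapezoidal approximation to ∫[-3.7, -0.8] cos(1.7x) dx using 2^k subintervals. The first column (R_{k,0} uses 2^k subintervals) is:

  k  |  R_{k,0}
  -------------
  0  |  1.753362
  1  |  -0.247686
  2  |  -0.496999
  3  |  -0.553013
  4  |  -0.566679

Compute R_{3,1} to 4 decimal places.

-0.5717

Richardson extrapolation on the trapezoidal column (denominator 4−1=3):
R_{3,1} = -0.553013 + (-0.553013 − (-0.496999))/3 = -0.571684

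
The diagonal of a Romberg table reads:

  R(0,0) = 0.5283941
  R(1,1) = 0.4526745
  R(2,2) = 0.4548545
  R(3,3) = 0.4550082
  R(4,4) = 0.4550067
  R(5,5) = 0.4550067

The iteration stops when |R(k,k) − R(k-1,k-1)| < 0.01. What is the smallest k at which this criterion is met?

|R(1,1) − R(0,0)| = 0.0757196 ≥ 0.01
|R(2,2) − R(1,1)| = 0.0021800 < 0.01

k = 2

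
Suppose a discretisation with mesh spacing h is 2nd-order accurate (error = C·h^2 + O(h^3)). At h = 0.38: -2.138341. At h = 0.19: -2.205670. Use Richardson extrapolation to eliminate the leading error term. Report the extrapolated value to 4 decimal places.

Extrapolated value = (4·A(h/2) − A(h)) / (4 − 1)
= (4·(-2.205670) − (-2.138341)) / 3
= -6.684339 / 3 = -2.228113

-2.2281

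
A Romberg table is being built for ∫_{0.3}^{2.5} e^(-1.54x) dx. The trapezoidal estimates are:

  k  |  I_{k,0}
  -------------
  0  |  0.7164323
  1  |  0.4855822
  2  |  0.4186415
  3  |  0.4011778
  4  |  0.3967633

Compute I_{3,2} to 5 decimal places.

I_{2,1} = (4·0.4186415 − 0.4855822) / 3 = 0.3963279
I_{3,1} = (4·0.4011778 − 0.4186415) / 3 = 0.3953566
I_{3,2} = 0.3953566 + (0.3953566 − 0.3963279)/15 = 0.3952918

0.39529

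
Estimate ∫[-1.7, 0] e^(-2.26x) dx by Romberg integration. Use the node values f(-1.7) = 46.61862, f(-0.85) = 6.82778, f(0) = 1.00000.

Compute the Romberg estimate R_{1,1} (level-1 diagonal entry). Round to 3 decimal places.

21.230

R_{0,0} (trapezoid, 1 panel, h=1.7000): 40.47583
R_{1,0} (trapezoid, 2 panels, h=0.8500): 26.04153
R_{1,1} = 26.04153 + (26.04153 − 40.47583)/3 = 21.23010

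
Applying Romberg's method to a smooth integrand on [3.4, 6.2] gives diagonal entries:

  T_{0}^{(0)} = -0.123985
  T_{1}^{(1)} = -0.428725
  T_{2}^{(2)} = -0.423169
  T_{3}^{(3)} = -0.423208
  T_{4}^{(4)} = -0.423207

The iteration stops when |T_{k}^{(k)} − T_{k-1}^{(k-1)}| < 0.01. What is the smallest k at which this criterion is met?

|T_{1}^{(1)} − T_{0}^{(0)}| = 0.304740 ≥ 0.01
|T_{2}^{(2)} − T_{1}^{(1)}| = 0.005556 < 0.01

k = 2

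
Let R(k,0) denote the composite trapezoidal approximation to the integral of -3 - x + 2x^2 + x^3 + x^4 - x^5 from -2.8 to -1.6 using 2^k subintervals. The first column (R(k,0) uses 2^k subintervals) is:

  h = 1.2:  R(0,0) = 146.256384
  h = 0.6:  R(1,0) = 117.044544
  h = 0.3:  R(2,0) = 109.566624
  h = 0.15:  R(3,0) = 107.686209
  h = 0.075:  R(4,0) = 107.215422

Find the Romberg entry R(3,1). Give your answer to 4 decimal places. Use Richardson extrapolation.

Richardson extrapolation on the trapezoidal column (denominator 4−1=3):
R(3,1) = (4·107.686209 − 109.566624) / 3 = 107.059404

107.0594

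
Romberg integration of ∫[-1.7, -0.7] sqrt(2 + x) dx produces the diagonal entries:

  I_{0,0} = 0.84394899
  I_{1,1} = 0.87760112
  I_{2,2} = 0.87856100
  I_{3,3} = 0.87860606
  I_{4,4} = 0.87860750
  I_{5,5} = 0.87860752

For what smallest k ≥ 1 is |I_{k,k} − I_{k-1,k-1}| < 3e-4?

|I_{1,1} − I_{0,0}| = 0.03365213 ≥ 3e-4
|I_{2,2} − I_{1,1}| = 0.00095988 ≥ 3e-4
|I_{3,3} − I_{2,2}| = 0.00004506 < 3e-4

k = 3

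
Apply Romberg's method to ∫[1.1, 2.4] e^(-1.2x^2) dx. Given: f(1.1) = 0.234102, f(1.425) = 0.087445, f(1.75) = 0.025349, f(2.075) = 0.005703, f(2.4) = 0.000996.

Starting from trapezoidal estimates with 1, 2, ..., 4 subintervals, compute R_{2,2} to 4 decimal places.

R_{0,0} (trapezoid, 1 panel, h=1.3000): 0.152814
R_{1,0} (trapezoid, 2 panels, h=0.6500): 0.092884
R_{2,0} (trapezoid, 4 panels, h=0.3250): 0.076715
R_{1,1} = 0.092884 + (0.092884 − 0.152814)/3 = 0.072907
R_{2,1} = 0.076715 + (0.076715 − 0.092884)/3 = 0.071325
R_{2,2} = 0.071325 + (0.071325 − 0.072907)/15 = 0.071220

0.0712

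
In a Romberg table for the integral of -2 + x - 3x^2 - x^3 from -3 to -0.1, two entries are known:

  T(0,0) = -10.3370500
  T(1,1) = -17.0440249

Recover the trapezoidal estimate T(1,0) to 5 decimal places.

-15.36728

From T(1,1) = (4·T(1,0) − T(0,0))/3, solve for T(1,0):
4·T(1,0) = 3·(-17.0440249) + (-10.3370500) = -61.4691247
T(1,0) = -15.3672812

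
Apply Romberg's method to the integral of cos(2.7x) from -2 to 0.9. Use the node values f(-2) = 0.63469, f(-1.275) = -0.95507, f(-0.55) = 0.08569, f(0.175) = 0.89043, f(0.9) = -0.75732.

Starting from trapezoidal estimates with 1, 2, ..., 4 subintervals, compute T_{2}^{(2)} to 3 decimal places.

-0.061

T_{0}^{(0)} (trapezoid, 1 panel, h=2.9000): -0.17781
T_{1}^{(0)} (trapezoid, 2 panels, h=1.4500): 0.03534
T_{2}^{(0)} (trapezoid, 4 panels, h=0.7250): -0.02919
T_{1}^{(1)} = 0.03534 + (0.03534 − (-0.17781))/3 = 0.10639
T_{2}^{(1)} = -0.02919 + (-0.02919 − 0.03534)/3 = -0.05070
T_{2}^{(2)} = -0.05070 + (-0.05070 − 0.10639)/15 = -0.06117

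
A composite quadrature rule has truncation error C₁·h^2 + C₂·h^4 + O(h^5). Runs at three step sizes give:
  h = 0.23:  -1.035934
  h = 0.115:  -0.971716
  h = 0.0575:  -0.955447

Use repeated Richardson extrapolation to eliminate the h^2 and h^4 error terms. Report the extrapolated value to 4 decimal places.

-0.9500

First eliminate the h^2 term (factor 2^2 = 4):
  B₁ = (4·(-0.971716) − (-1.035934))/3 = -0.950310
  B₂ = (4·(-0.955447) − (-0.971716))/3 = -0.950024
Then eliminate the h^4 term (factor 2^4 = 16):
  (16·(-0.950024) − (-0.950310))/15 = -0.950005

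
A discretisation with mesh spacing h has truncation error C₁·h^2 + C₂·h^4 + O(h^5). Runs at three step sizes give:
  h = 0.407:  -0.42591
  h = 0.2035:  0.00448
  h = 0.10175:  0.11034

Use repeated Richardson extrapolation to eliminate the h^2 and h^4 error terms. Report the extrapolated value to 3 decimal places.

0.145

First eliminate the h^2 term (factor 2^2 = 4):
  B₁ = (4·0.00448 − (-0.42591))/3 = 0.14794
  B₂ = (4·0.11034 − 0.00448)/3 = 0.14563
Then eliminate the h^4 term (factor 2^4 = 16):
  (16·0.14563 − 0.14794)/15 = 0.14548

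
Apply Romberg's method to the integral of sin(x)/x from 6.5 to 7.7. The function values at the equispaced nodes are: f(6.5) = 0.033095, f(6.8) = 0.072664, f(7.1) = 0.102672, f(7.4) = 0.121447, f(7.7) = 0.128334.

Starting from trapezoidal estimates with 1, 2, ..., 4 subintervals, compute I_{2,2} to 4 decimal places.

0.1143

I_{0,0} (trapezoid, 1 panel, h=1.2000): 0.096857
I_{1,0} (trapezoid, 2 panels, h=0.6000): 0.110032
I_{2,0} (trapezoid, 4 panels, h=0.3000): 0.113249
I_{1,1} = 0.110032 + (0.110032 − 0.096857)/3 = 0.114424
I_{2,1} = 0.113249 + (0.113249 − 0.110032)/3 = 0.114321
I_{2,2} = 0.114321 + (0.114321 − 0.114424)/15 = 0.114314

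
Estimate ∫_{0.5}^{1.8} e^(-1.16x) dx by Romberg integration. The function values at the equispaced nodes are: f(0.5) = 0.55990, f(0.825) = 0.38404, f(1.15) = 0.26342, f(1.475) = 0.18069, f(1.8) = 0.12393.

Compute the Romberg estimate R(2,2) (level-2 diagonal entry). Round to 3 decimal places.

0.376

R(0,0) (trapezoid, 1 panel, h=1.3000): 0.44449
R(1,0) (trapezoid, 2 panels, h=0.6500): 0.39347
R(2,0) (trapezoid, 4 panels, h=0.3250): 0.38027
R(1,1) = 0.39347 + (0.39347 − 0.44449)/3 = 0.37646
R(2,1) = 0.38027 + (0.38027 − 0.39347)/3 = 0.37587
R(2,2) = 0.37587 + (0.37587 − 0.37646)/15 = 0.37583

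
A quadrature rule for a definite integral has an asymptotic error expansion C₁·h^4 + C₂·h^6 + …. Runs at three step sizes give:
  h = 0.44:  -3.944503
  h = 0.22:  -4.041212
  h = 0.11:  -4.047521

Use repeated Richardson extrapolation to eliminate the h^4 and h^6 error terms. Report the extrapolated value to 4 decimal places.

-4.0479

First eliminate the h^4 term (factor 2^4 = 16):
  B₁ = (16·(-4.041212) − (-3.944503))/15 = -4.047659
  B₂ = (16·(-4.047521) − (-4.041212))/15 = -4.047942
Then eliminate the h^6 term (factor 2^6 = 64):
  (64·(-4.047942) − (-4.047659))/63 = -4.047946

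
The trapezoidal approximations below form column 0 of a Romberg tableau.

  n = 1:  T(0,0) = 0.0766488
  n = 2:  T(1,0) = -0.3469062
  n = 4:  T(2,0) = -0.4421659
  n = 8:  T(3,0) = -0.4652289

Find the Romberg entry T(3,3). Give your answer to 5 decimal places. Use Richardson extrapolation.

-0.47285

Richardson extrapolation on the trapezoidal column (denominator 4−1=3):
T(1,1) = -0.3469062 + (-0.3469062 − 0.0766488)/3 = -0.4880912
T(2,1) = -0.4421659 + (-0.4421659 − (-0.3469062))/3 = -0.4739191
T(3,1) = -0.4652289 + (-0.4652289 − (-0.4421659))/3 = -0.4729166
T(2,2) = (16·(-0.4739191) − (-0.4880912)) / 15 = -0.4729743
T(3,2) = -0.4729166 + (-0.4729166 − (-0.4739191))/15 = -0.4728498
T(3,3) = (64·(-0.4728498) − (-0.4729743)) / 63 = -0.4728478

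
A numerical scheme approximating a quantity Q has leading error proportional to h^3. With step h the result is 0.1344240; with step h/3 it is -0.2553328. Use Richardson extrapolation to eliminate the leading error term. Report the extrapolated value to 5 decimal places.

The leading error scales as h^3; refining by a factor of 3 reduces it by 3^3 = 27.
Extrapolated value = (27·A(h/3) − A(h)) / (27 − 1)
= (27·(-0.2553328) − 0.1344240) / 26
= -7.0284096 / 26 = -0.2703234

-0.27032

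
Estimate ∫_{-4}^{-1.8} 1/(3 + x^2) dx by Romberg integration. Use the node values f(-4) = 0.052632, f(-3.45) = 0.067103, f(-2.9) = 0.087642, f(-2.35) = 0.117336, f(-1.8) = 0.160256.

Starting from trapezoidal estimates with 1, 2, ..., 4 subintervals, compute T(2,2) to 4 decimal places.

0.2064

T(0,0) (trapezoid, 1 panel, h=2.2000): 0.234177
T(1,0) (trapezoid, 2 panels, h=1.1000): 0.213495
T(2,0) (trapezoid, 4 panels, h=0.5500): 0.208189
T(1,1) = 0.213495 + (0.213495 − 0.234177)/3 = 0.206601
T(2,1) = 0.208189 + (0.208189 − 0.213495)/3 = 0.206420
T(2,2) = 0.206420 + (0.206420 − 0.206601)/15 = 0.206408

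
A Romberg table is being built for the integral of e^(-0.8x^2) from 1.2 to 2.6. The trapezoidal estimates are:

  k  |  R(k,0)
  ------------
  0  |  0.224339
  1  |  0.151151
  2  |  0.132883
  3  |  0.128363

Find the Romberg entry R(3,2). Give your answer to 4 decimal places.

0.1269

Richardson extrapolation on the trapezoidal column (denominator 4−1=3):
R(2,1) = (4·0.132883 − 0.151151) / 3 = 0.126794
R(3,1) = (4·0.128363 − 0.132883) / 3 = 0.126856
R(3,2) = (16·0.126856 − 0.126794) / 15 = 0.126860
(Column j=1 coincides with Simpson's rule on the same nodes.)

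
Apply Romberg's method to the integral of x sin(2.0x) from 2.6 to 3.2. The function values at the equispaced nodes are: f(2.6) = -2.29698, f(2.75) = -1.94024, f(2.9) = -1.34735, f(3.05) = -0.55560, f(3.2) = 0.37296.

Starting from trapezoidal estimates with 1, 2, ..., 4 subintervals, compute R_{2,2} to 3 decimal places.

-0.730

R_{0,0} (trapezoid, 1 panel, h=0.6000): -0.57721
R_{1,0} (trapezoid, 2 panels, h=0.3000): -0.69281
R_{2,0} (trapezoid, 4 panels, h=0.1500): -0.72078
R_{1,1} = -0.69281 + (-0.69281 − (-0.57721))/3 = -0.73134
R_{2,1} = -0.72078 + (-0.72078 − (-0.69281))/3 = -0.73010
R_{2,2} = -0.73010 + (-0.73010 − (-0.73134))/15 = -0.73002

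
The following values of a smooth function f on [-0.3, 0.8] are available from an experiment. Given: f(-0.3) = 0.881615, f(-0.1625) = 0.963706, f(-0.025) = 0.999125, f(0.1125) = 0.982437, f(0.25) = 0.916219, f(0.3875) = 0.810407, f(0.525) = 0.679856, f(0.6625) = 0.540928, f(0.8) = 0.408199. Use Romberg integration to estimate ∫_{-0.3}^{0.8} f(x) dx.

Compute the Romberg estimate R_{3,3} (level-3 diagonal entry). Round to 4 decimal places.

R_{0,0} (trapezoid, 1 panel, h=1.1000): 0.709398
R_{1,0} (trapezoid, 2 panels, h=0.5500): 0.858619
R_{2,0} (trapezoid, 4 panels, h=0.2750): 0.891029
R_{3,0} (trapezoid, 8 panels, h=0.1375): 0.898918
R_{1,1} = 0.858619 + (0.858619 − 0.709398)/3 = 0.908359
R_{2,1} = 0.891029 + (0.891029 − 0.858619)/3 = 0.901832
R_{3,1} = 0.898918 + (0.898918 − 0.891029)/3 = 0.901548
R_{2,2} = 0.901832 + (0.901832 − 0.908359)/15 = 0.901397
R_{3,2} = 0.901548 + (0.901548 − 0.901832)/15 = 0.901529
R_{3,3} = 0.901529 + (0.901529 − 0.901397)/63 = 0.901531

0.9015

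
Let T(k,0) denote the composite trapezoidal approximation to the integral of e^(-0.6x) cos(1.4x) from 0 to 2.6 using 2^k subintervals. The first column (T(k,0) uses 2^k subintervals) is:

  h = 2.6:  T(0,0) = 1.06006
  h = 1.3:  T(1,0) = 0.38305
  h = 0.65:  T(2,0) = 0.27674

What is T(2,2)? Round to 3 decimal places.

Richardson extrapolation on the trapezoidal column (denominator 4−1=3):
T(1,1) = 0.38305 + (0.38305 − 1.06006)/3 = 0.15738
T(2,1) = (4·0.27674 − 0.38305) / 3 = 0.24130
T(2,2) = (16·0.24130 − 0.15738) / 15 = 0.24689

0.247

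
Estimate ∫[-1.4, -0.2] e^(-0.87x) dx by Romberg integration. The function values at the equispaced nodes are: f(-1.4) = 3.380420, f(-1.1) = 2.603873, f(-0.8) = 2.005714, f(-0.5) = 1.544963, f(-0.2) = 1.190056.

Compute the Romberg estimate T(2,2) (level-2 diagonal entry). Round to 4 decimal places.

2.5177

T(0,0) (trapezoid, 1 panel, h=1.2000): 2.742286
T(1,0) (trapezoid, 2 panels, h=0.6000): 2.574571
T(2,0) (trapezoid, 4 panels, h=0.3000): 2.531936
T(1,1) = 2.574571 + (2.574571 − 2.742286)/3 = 2.518666
T(2,1) = 2.531936 + (2.531936 − 2.574571)/3 = 2.517724
T(2,2) = 2.517724 + (2.517724 − 2.518666)/15 = 2.517661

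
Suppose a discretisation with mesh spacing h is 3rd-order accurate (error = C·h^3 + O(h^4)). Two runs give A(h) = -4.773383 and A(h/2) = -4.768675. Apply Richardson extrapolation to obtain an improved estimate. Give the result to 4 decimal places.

-4.7680

The leading error scales as h^3; refining by a factor of 2 reduces it by 2^3 = 8.
Extrapolated value = (8·A(h/2) − A(h)) / (8 − 1)
= (8·(-4.768675) − (-4.773383)) / 7
= -33.376017 / 7 = -4.768002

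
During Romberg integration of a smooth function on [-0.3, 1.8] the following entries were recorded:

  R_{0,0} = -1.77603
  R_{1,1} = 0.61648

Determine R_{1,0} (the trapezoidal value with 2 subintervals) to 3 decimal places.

From R_{1,1} = (4·R_{1,0} − R_{0,0})/3, solve for R_{1,0}:
4·R_{1,0} = 3·0.61648 + (-1.77603) = 0.07341
R_{1,0} = 0.01835

0.018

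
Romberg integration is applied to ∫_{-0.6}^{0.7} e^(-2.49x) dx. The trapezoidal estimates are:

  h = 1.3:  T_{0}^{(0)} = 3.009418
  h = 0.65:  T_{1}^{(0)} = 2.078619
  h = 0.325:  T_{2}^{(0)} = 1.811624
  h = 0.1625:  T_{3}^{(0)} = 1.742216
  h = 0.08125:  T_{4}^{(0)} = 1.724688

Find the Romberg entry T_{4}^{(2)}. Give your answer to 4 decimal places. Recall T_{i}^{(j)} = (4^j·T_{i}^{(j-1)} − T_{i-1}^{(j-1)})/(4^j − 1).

Richardson extrapolation on the trapezoidal column (denominator 4−1=3):
T_{3}^{(1)} = (4·1.742216 − 1.811624) / 3 = 1.719080
T_{4}^{(1)} = (4·1.724688 − 1.742216) / 3 = 1.718845
T_{4}^{(2)} = (16·1.718845 − 1.719080) / 15 = 1.718829

1.7188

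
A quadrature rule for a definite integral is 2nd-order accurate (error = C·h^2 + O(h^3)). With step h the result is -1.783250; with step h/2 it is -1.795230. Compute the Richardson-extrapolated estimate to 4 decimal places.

The leading error scales as h^2; refining by a factor of 2 reduces it by 2^2 = 4.
Extrapolated value = (4·A(h/2) − A(h)) / (4 − 1)
= (4·(-1.795230) − (-1.783250)) / 3
= -5.397670 / 3 = -1.799223

-1.7992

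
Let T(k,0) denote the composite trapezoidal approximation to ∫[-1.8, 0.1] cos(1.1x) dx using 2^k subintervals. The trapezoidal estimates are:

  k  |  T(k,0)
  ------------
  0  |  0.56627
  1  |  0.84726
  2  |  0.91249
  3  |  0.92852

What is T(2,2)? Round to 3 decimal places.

0.934

T(1,1) = (4·0.84726 − 0.56627) / 3 = 0.94092
T(2,1) = 0.91249 + (0.91249 − 0.84726)/3 = 0.93423
T(2,2) = 0.93423 + (0.93423 − 0.94092)/15 = 0.93378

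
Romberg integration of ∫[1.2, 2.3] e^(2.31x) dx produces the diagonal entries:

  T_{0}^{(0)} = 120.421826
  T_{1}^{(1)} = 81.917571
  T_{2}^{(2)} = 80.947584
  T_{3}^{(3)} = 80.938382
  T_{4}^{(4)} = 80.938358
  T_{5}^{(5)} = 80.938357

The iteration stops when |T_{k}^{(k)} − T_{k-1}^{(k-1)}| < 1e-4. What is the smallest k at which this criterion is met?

k = 4

|T_{1}^{(1)} − T_{0}^{(0)}| = 38.504255 ≥ 1e-4
|T_{2}^{(2)} − T_{1}^{(1)}| = 0.969987 ≥ 1e-4
|T_{3}^{(3)} − T_{2}^{(2)}| = 0.009202 ≥ 1e-4
|T_{4}^{(4)} − T_{3}^{(3)}| = 0.000024 < 1e-4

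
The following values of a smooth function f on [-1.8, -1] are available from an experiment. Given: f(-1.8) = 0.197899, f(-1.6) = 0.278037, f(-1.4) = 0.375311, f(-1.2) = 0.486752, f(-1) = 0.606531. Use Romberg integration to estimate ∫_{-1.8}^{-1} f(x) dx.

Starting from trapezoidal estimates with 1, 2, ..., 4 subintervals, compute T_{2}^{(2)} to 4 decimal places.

0.3076

T_{0}^{(0)} (trapezoid, 1 panel, h=0.8000): 0.321772
T_{1}^{(0)} (trapezoid, 2 panels, h=0.4000): 0.311010
T_{2}^{(0)} (trapezoid, 4 panels, h=0.2000): 0.308463
T_{1}^{(1)} = 0.311010 + (0.311010 − 0.321772)/3 = 0.307423
T_{2}^{(1)} = 0.308463 + (0.308463 − 0.311010)/3 = 0.307614
T_{2}^{(2)} = 0.307614 + (0.307614 − 0.307423)/15 = 0.307627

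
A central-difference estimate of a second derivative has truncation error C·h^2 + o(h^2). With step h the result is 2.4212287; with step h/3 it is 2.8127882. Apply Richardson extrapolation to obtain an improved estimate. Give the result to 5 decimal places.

2.86173

The leading error scales as h^2; refining by a factor of 3 reduces it by 3^2 = 9.
Extrapolated value = (9·A(h/3) − A(h)) / (9 − 1)
= (9·2.8127882 − 2.4212287) / 8
= 22.8938651 / 8 = 2.8617331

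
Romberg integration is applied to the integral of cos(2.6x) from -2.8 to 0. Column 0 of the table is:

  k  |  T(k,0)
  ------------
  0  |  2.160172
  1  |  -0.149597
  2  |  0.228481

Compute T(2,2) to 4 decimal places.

0.4394

Richardson extrapolation on the trapezoidal column (denominator 4−1=3):
T(1,1) = -0.149597 + (-0.149597 − 2.160172)/3 = -0.919520
T(2,1) = 0.228481 + (0.228481 − (-0.149597))/3 = 0.354507
T(2,2) = 0.354507 + (0.354507 − (-0.919520))/15 = 0.439442
(Column j=1 coincides with Simpson's rule on the same nodes.)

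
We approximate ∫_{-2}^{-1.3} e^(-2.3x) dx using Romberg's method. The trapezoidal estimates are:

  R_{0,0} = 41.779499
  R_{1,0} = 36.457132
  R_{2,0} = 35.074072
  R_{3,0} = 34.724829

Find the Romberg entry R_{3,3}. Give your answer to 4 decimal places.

R_{1,1} = 36.457132 + (36.457132 − 41.779499)/3 = 34.683010
R_{2,1} = (4·35.074072 − 36.457132) / 3 = 34.613052
R_{3,1} = 34.724829 + (34.724829 − 35.074072)/3 = 34.608415
R_{2,2} = 34.613052 + (34.613052 − 34.683010)/15 = 34.608388
R_{3,2} = (16·34.608415 − 34.613052) / 15 = 34.608106
R_{3,3} = (64·34.608106 − 34.608388) / 63 = 34.608102

34.6081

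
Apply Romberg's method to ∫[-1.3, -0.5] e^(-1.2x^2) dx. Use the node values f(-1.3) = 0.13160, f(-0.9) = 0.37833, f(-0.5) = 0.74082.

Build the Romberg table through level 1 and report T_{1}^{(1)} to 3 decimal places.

T_{0}^{(0)} (trapezoid, 1 panel, h=0.8000): 0.34897
T_{1}^{(0)} (trapezoid, 2 panels, h=0.4000): 0.32582
T_{1}^{(1)} = 0.32582 + (0.32582 − 0.34897)/3 = 0.31810

0.318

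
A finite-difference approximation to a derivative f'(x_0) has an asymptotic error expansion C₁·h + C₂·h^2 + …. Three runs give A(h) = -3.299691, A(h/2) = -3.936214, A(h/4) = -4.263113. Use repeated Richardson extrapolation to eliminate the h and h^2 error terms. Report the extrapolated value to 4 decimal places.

First eliminate the h term (factor 2^1 = 2):
  B₁ = (2·(-3.936214) − (-3.299691))/1 = -4.572737
  B₂ = (2·(-4.263113) − (-3.936214))/1 = -4.590012
Then eliminate the h^2 term (factor 2^2 = 4):
  (4·(-4.590012) − (-4.572737))/3 = -4.595770

-4.5958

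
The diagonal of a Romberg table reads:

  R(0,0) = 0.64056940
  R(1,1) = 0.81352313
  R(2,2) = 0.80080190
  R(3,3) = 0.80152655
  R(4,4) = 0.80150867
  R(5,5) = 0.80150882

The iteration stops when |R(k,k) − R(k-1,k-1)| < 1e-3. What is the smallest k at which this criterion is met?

|R(1,1) − R(0,0)| = 0.17295373 ≥ 1e-3
|R(2,2) − R(1,1)| = 0.01272123 ≥ 1e-3
|R(3,3) − R(2,2)| = 0.00072465 < 1e-3

k = 3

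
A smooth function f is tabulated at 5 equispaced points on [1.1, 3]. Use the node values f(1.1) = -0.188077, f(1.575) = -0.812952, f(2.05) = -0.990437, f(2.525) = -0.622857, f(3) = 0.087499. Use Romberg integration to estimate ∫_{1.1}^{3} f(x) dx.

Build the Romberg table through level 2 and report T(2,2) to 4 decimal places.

T(0,0) (trapezoid, 1 panel, h=1.9000): -0.095549
T(1,0) (trapezoid, 2 panels, h=0.9500): -0.988690
T(2,0) (trapezoid, 4 panels, h=0.4750): -1.176354
T(1,1) = -0.988690 + (-0.988690 − (-0.095549))/3 = -1.286404
T(2,1) = -1.176354 + (-1.176354 − (-0.988690))/3 = -1.238909
T(2,2) = -1.238909 + (-1.238909 − (-1.286404))/15 = -1.235743

-1.2357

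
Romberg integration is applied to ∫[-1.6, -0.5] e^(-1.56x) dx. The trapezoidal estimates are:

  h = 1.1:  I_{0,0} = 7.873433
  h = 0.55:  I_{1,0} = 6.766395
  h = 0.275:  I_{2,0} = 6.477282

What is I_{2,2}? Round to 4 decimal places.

6.3798

I_{1,1} = (4·6.766395 − 7.873433) / 3 = 6.397382
I_{2,1} = 6.477282 + (6.477282 − 6.766395)/3 = 6.380911
I_{2,2} = 6.380911 + (6.380911 − 6.397382)/15 = 6.379813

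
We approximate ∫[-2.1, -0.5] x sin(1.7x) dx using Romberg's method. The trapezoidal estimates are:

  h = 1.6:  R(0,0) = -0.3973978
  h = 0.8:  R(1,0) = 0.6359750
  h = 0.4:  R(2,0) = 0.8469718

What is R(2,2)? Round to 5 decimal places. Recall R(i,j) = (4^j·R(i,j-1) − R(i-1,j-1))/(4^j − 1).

0.91310

R(1,1) = 0.6359750 + (0.6359750 − (-0.3973978))/3 = 0.9804326
R(2,1) = 0.8469718 + (0.8469718 − 0.6359750)/3 = 0.9173041
R(2,2) = (16·0.9173041 − 0.9804326) / 15 = 0.9130955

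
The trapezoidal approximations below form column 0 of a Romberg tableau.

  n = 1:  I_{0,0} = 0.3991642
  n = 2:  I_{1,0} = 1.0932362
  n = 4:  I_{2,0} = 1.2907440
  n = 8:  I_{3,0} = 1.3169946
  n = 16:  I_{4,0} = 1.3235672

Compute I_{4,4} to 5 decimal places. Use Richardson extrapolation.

1.32580

Richardson extrapolation on the trapezoidal column (denominator 4−1=3):
I_{1,1} = (4·1.0932362 − 0.3991642) / 3 = 1.3245935
I_{2,1} = 1.2907440 + (1.2907440 − 1.0932362)/3 = 1.3565799
I_{3,1} = (4·1.3169946 − 1.2907440) / 3 = 1.3257448
I_{4,1} = 1.3235672 + (1.3235672 − 1.3169946)/3 = 1.3257581
I_{2,2} = (16·1.3565799 − 1.3245935) / 15 = 1.3587123
I_{3,2} = (16·1.3257448 − 1.3565799) / 15 = 1.3236891
I_{4,2} = (16·1.3257581 − 1.3257448) / 15 = 1.3257590
I_{3,3} = (64·1.3236891 − 1.3587123) / 63 = 1.3231332
I_{4,3} = (64·1.3257590 − 1.3236891) / 63 = 1.3257919
I_{4,4} = (256·1.3257919 − 1.3231332) / 255 = 1.3258023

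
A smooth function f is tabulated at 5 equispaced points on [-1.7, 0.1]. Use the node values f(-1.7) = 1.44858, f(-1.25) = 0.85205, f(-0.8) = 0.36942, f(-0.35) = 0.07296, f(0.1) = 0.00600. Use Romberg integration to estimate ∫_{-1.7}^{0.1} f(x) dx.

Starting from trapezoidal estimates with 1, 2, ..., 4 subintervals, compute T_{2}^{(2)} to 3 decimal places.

0.884

T_{0}^{(0)} (trapezoid, 1 panel, h=1.8000): 1.30912
T_{1}^{(0)} (trapezoid, 2 panels, h=0.9000): 0.98704
T_{2}^{(0)} (trapezoid, 4 panels, h=0.4500): 0.90977
T_{1}^{(1)} = 0.98704 + (0.98704 − 1.30912)/3 = 0.87968
T_{2}^{(1)} = 0.90977 + (0.90977 − 0.98704)/3 = 0.88401
T_{2}^{(2)} = 0.88401 + (0.88401 − 0.87968)/15 = 0.88430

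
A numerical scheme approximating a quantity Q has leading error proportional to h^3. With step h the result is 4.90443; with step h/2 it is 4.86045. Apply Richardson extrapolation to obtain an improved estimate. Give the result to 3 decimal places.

4.854

Extrapolated value = (8·A(h/2) − A(h)) / (8 − 1)
= (8·4.86045 − 4.90443) / 7
= 33.97917 / 7 = 4.85417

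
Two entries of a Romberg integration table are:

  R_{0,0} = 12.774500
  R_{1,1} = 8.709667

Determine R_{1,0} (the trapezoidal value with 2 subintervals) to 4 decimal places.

9.7259

From R_{1,1} = (4·R_{1,0} − R_{0,0})/3, solve for R_{1,0}:
4·R_{1,0} = 3·8.709667 + 12.774500 = 38.903501
R_{1,0} = 9.725875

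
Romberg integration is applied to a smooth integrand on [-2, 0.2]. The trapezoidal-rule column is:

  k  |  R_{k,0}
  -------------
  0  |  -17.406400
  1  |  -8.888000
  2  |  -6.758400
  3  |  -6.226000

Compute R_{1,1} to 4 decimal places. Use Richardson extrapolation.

R_{1,1} = -8.888000 + (-8.888000 − (-17.406400))/3 = -6.048533

-6.0485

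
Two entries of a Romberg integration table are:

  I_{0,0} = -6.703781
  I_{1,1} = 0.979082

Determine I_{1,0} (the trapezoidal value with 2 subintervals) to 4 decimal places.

From I_{1,1} = (4·I_{1,0} − I_{0,0})/3, solve for I_{1,0}:
4·I_{1,0} = 3·0.979082 + (-6.703781) = -3.766535
I_{1,0} = -0.941634

-0.9416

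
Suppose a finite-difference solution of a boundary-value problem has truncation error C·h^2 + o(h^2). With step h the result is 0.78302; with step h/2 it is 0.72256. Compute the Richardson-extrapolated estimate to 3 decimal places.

0.702

The leading error scales as h^2; refining by a factor of 2 reduces it by 2^2 = 4.
Extrapolated value = (4·A(h/2) − A(h)) / (4 − 1)
= (4·0.72256 − 0.78302) / 3
= 2.10722 / 3 = 0.70241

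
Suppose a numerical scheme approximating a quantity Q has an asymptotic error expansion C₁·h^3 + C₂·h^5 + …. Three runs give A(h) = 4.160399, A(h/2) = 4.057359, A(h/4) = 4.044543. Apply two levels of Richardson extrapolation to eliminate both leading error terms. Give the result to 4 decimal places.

First eliminate the h^3 term (factor 2^3 = 8):
  B₁ = (8·4.057359 − 4.160399)/7 = 4.042639
  B₂ = (8·4.044543 − 4.057359)/7 = 4.042712
Then eliminate the h^5 term (factor 2^5 = 32):
  (32·4.042712 − 4.042639)/31 = 4.042714

4.0427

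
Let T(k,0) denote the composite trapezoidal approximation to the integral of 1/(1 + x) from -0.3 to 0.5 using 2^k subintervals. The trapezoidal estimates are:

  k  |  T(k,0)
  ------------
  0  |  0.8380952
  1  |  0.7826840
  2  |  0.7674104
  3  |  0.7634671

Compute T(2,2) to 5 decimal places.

Richardson extrapolation on the trapezoidal column (denominator 4−1=3):
T(1,1) = 0.7826840 + (0.7826840 − 0.8380952)/3 = 0.7642136
T(2,1) = 0.7674104 + (0.7674104 − 0.7826840)/3 = 0.7623192
T(2,2) = (16·0.7623192 − 0.7642136) / 15 = 0.7621929
(Column j=1 coincides with Simpson's rule on the same nodes.)

0.76219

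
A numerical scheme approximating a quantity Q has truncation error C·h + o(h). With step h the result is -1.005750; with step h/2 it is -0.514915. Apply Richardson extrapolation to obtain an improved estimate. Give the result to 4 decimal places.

-0.0241

The leading error scales as h; refining by a factor of 2 reduces it by 2^1 = 2.
Extrapolated value = (2·A(h/2) − A(h)) / (2 − 1)
= (2·(-0.514915) − (-1.005750)) / 1
= -0.024080 / 1 = -0.024080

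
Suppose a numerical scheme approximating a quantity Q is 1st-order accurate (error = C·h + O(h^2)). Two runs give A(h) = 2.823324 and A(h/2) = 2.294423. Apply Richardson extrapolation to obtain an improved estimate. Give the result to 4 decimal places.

Extrapolated value = (2·A(h/2) − A(h)) / (2 − 1)
= (2·2.294423 − 2.823324) / 1
= 1.765522 / 1 = 1.765522

1.7655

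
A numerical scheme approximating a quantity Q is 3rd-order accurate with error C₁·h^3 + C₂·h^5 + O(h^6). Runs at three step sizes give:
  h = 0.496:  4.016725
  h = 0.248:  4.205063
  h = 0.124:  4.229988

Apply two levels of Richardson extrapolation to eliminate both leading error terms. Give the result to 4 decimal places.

4.2336

First eliminate the h^3 term (factor 2^3 = 8):
  B₁ = (8·4.205063 − 4.016725)/7 = 4.231968
  B₂ = (8·4.229988 − 4.205063)/7 = 4.233549
Then eliminate the h^5 term (factor 2^5 = 32):
  (32·4.233549 − 4.231968)/31 = 4.233600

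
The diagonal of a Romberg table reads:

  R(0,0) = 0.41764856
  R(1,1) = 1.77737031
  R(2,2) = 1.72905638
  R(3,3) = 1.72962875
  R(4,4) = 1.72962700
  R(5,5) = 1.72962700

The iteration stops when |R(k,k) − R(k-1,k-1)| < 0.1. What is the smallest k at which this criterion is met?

k = 2

|R(1,1) − R(0,0)| = 1.35972175 ≥ 0.1
|R(2,2) − R(1,1)| = 0.04831393 < 0.1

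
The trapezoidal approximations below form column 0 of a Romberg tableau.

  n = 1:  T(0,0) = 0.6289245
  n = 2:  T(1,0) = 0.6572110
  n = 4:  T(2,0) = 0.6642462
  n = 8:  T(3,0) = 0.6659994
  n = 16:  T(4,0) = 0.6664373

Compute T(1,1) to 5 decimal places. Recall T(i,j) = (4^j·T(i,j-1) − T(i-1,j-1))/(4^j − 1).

0.66664

Richardson extrapolation on the trapezoidal column (denominator 4−1=3):
T(1,1) = 0.6572110 + (0.6572110 − 0.6289245)/3 = 0.6666398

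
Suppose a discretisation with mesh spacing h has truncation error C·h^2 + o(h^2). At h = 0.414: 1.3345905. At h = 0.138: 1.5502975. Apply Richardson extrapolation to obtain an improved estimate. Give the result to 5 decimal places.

1.57726

The leading error scales as h^2; refining by a factor of 3 reduces it by 3^2 = 9.
Extrapolated value = (9·A(h/3) − A(h)) / (9 − 1)
= (9·1.5502975 − 1.3345905) / 8
= 12.6180870 / 8 = 1.5772609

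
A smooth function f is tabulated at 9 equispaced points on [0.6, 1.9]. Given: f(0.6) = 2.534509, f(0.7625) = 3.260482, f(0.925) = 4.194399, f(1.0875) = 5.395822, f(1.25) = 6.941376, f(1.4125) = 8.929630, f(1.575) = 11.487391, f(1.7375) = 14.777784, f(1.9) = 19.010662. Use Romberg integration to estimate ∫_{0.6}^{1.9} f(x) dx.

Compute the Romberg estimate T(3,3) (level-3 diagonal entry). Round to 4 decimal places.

10.6298

T(0,0) (trapezoid, 1 panel, h=1.3000): 14.004361
T(1,0) (trapezoid, 2 panels, h=0.6500): 11.514075
T(2,0) (trapezoid, 4 panels, h=0.3250): 10.853619
T(3,0) (trapezoid, 8 panels, h=0.1625): 10.685914
T(1,1) = 11.514075 + (11.514075 − 14.004361)/3 = 10.683980
T(2,1) = 10.853619 + (10.853619 − 11.514075)/3 = 10.633467
T(3,1) = 10.685914 + (10.685914 − 10.853619)/3 = 10.630012
T(2,2) = 10.633467 + (10.633467 − 10.683980)/15 = 10.630099
T(3,2) = 10.630012 + (10.630012 − 10.633467)/15 = 10.629782
T(3,3) = 10.629782 + (10.629782 − 10.630099)/63 = 10.629777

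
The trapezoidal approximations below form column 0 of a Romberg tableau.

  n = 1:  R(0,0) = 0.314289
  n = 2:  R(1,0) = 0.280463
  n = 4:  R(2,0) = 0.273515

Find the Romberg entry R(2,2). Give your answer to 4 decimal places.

0.2713

Richardson extrapolation on the trapezoidal column (denominator 4−1=3):
R(1,1) = (4·0.280463 − 0.314289) / 3 = 0.269188
R(2,1) = 0.273515 + (0.273515 − 0.280463)/3 = 0.271199
R(2,2) = 0.271199 + (0.271199 − 0.269188)/15 = 0.271333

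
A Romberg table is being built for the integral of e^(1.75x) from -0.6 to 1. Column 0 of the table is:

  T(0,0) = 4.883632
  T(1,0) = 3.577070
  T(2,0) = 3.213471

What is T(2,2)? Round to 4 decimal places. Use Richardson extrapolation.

3.0890

Richardson extrapolation on the trapezoidal column (denominator 4−1=3):
T(1,1) = (4·3.577070 − 4.883632) / 3 = 3.141549
T(2,1) = (4·3.213471 − 3.577070) / 3 = 3.092271
T(2,2) = (16·3.092271 − 3.141549) / 15 = 3.088986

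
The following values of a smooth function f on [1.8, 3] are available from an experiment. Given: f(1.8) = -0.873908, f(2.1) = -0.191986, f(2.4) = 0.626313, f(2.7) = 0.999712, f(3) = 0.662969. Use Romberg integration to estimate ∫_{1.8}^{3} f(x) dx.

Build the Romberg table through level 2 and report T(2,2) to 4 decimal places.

T(0,0) (trapezoid, 1 panel, h=1.2000): -0.126563
T(1,0) (trapezoid, 2 panels, h=0.6000): 0.312506
T(2,0) (trapezoid, 4 panels, h=0.3000): 0.398571
T(1,1) = 0.312506 + (0.312506 − (-0.126563))/3 = 0.458862
T(2,1) = 0.398571 + (0.398571 − 0.312506)/3 = 0.427259
T(2,2) = 0.427259 + (0.427259 − 0.458862)/15 = 0.425152

0.4252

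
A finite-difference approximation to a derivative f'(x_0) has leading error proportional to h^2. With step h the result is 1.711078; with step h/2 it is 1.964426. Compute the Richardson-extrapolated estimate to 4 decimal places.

Extrapolated value = (4·A(h/2) − A(h)) / (4 − 1)
= (4·1.964426 − 1.711078) / 3
= 6.146626 / 3 = 2.048875

2.0489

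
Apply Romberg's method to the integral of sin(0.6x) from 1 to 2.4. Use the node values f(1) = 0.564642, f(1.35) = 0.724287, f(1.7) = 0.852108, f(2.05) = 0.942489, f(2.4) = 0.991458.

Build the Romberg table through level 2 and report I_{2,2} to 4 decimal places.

1.1582

I_{0,0} (trapezoid, 1 panel, h=1.4000): 1.089270
I_{1,0} (trapezoid, 2 panels, h=0.7000): 1.141111
I_{2,0} (trapezoid, 4 panels, h=0.3500): 1.153927
I_{1,1} = 1.141111 + (1.141111 − 1.089270)/3 = 1.158391
I_{2,1} = 1.153927 + (1.153927 − 1.141111)/3 = 1.158199
I_{2,2} = 1.158199 + (1.158199 − 1.158391)/15 = 1.158186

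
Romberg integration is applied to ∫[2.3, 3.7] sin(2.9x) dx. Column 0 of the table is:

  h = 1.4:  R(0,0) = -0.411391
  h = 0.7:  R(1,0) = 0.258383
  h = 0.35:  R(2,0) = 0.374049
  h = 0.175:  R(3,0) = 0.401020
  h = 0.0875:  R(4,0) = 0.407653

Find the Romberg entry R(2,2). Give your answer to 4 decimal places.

R(1,1) = (4·0.258383 − (-0.411391)) / 3 = 0.481641
R(2,1) = 0.374049 + (0.374049 − 0.258383)/3 = 0.412604
R(2,2) = 0.412604 + (0.412604 − 0.481641)/15 = 0.408002

0.4080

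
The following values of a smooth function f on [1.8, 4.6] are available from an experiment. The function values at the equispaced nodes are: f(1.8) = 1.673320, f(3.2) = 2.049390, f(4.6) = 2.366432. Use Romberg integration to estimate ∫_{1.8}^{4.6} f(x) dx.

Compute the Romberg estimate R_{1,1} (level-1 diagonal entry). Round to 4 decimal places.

5.7107

R_{0,0} (trapezoid, 1 panel, h=2.8000): 5.655653
R_{1,0} (trapezoid, 2 panels, h=1.4000): 5.696972
R_{1,1} = 5.696972 + (5.696972 − 5.655653)/3 = 5.710745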